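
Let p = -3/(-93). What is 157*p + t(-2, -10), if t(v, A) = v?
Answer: 95/31 ≈ 3.0645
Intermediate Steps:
p = 1/31 (p = -3*(-1/93) = 1/31 ≈ 0.032258)
157*p + t(-2, -10) = 157*(1/31) - 2 = 157/31 - 2 = 95/31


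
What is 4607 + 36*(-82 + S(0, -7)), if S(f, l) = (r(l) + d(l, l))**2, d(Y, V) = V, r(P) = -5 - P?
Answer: 2555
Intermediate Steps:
S(f, l) = 25 (S(f, l) = ((-5 - l) + l)**2 = (-5)**2 = 25)
4607 + 36*(-82 + S(0, -7)) = 4607 + 36*(-82 + 25) = 4607 + 36*(-57) = 4607 - 2052 = 2555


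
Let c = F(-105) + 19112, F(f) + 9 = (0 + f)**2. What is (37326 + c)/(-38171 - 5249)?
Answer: -33727/21710 ≈ -1.5535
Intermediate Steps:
F(f) = -9 + f**2 (F(f) = -9 + (0 + f)**2 = -9 + f**2)
c = 30128 (c = (-9 + (-105)**2) + 19112 = (-9 + 11025) + 19112 = 11016 + 19112 = 30128)
(37326 + c)/(-38171 - 5249) = (37326 + 30128)/(-38171 - 5249) = 67454/(-43420) = 67454*(-1/43420) = -33727/21710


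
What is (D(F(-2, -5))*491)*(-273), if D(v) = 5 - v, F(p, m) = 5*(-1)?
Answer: -1340430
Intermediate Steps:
F(p, m) = -5
(D(F(-2, -5))*491)*(-273) = ((5 - 1*(-5))*491)*(-273) = ((5 + 5)*491)*(-273) = (10*491)*(-273) = 4910*(-273) = -1340430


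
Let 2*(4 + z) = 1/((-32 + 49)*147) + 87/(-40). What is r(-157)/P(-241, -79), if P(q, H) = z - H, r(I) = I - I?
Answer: 0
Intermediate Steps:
r(I) = 0
z = -1017053/199920 (z = -4 + (1/((-32 + 49)*147) + 87/(-40))/2 = -4 + ((1/147)/17 + 87*(-1/40))/2 = -4 + ((1/17)*(1/147) - 87/40)/2 = -4 + (1/2499 - 87/40)/2 = -4 + (½)*(-217373/99960) = -4 - 217373/199920 = -1017053/199920 ≈ -5.0873)
P(q, H) = -1017053/199920 - H
r(-157)/P(-241, -79) = 0/(-1017053/199920 - 1*(-79)) = 0/(-1017053/199920 + 79) = 0/(14776627/199920) = 0*(199920/14776627) = 0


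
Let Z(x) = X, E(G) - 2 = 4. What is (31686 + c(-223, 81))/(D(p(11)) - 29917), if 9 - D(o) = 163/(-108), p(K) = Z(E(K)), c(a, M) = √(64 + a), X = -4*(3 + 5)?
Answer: -3422088/3229901 - 108*I*√159/3229901 ≈ -1.0595 - 0.00042163*I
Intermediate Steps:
X = -32 (X = -4*8 = -32)
E(G) = 6 (E(G) = 2 + 4 = 6)
Z(x) = -32
p(K) = -32
D(o) = 1135/108 (D(o) = 9 - 163/(-108) = 9 - 163*(-1)/108 = 9 - 1*(-163/108) = 9 + 163/108 = 1135/108)
(31686 + c(-223, 81))/(D(p(11)) - 29917) = (31686 + √(64 - 223))/(1135/108 - 29917) = (31686 + √(-159))/(-3229901/108) = (31686 + I*√159)*(-108/3229901) = -3422088/3229901 - 108*I*√159/3229901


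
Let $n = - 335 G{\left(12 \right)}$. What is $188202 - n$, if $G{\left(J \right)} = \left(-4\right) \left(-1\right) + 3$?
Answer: $190547$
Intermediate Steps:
$G{\left(J \right)} = 7$ ($G{\left(J \right)} = 4 + 3 = 7$)
$n = -2345$ ($n = \left(-335\right) 7 = -2345$)
$188202 - n = 188202 - -2345 = 188202 + 2345 = 190547$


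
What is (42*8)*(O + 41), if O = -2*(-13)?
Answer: 22512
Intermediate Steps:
O = 26
(42*8)*(O + 41) = (42*8)*(26 + 41) = 336*67 = 22512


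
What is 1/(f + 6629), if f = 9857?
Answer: 1/16486 ≈ 6.0658e-5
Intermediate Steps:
1/(f + 6629) = 1/(9857 + 6629) = 1/16486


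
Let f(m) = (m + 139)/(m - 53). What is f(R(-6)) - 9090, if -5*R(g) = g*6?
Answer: -2082341/229 ≈ -9093.2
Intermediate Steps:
R(g) = -6*g/5 (R(g) = -g*6/5 = -6*g/5)
f(m) = (139 + m)/(-53 + m)
f(R(-6)) - 9090 = (139 - 6/5*(-6))/(-53 - 6/5*(-6)) - 9090 = (139 + 36/5)/(-53 + 36/5) - 9090 = (731/5)/(-229/5) - 9090 = -5/229*731/5 - 9090 = -731/229 - 9090 = -2082341/229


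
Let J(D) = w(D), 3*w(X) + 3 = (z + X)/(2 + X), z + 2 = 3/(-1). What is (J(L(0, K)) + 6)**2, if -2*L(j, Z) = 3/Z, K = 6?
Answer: 16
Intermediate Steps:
z = -5 (z = -2 + 3/(-1) = -2 + 3*(-1) = -2 - 3 = -5)
L(j, Z) = -3/(2*Z)
w(X) = -1 + (-5 + X)/(3*(2 + X)) (w(X) = -1 + ((-5 + X)/(2 + X))/3 = -1 + (-5 + X)/(3*(2 + X)))
J(D) = (-11 - 2*D)/(3*(2 + D))
(J(L(0, K)) + 6)**2 = ((-11 - (-3)/6)/(3*(2 - 3/2/6)) + 6)**2 = ((-11 - (-3)/6)/(3*(2 - 3/2*1/6)) + 6)**2 = ((-11 - 2*(-1/4))/(3*(2 - 1/4)) + 6)**2 = ((-11 + 1/2)/(3*(7/4)) + 6)**2 = ((1/3)*(4/7)*(-21/2) + 6)**2 = (-2 + 6)**2 = 4**2 = 16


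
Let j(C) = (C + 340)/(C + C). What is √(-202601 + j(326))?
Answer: I*√21531515318/326 ≈ 450.11*I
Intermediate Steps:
j(C) = (340 + C)/(2*C) (j(C) = (340 + C)/((2*C)) = (340 + C)*(1/(2*C)) = (340 + C)/(2*C))
√(-202601 + j(326)) = √(-202601 + (½)*(340 + 326)/326) = √(-202601 + (½)*(1/326)*666) = √(-202601 + 333/326) = √(-66047593/326) = I*√21531515318/326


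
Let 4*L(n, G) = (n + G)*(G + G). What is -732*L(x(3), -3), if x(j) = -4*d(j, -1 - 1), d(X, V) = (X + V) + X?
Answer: -20862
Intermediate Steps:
d(X, V) = V + 2*X (d(X, V) = (V + X) + X = V + 2*X)
x(j) = 8 - 8*j (x(j) = -4*((-1 - 1) + 2*j) = -4*(-2 + 2*j) = 8 - 8*j)
L(n, G) = G*(G + n)/2 (L(n, G) = ((n + G)*(G + G))/4 = ((G + n)*(2*G))/4 = (2*G*(G + n))/4 = G*(G + n)/2)
-732*L(x(3), -3) = -366*(-3)*(-3 + (8 - 8*3)) = -366*(-3)*(-3 + (8 - 24)) = -366*(-3)*(-3 - 16) = -366*(-3)*(-19) = -732*57/2 = -20862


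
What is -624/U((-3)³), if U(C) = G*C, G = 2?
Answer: 104/9 ≈ 11.556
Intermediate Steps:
U(C) = 2*C
-624/U((-3)³) = -624/(2*(-3)³) = -624/(2*(-27)) = -624/(-54) = -624*(-1/54) = 104/9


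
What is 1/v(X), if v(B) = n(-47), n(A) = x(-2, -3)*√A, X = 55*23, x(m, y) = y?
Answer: I*√47/141 ≈ 0.048622*I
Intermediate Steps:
X = 1265
n(A) = -3*√A
v(B) = -3*I*√47
1/v(X) = 1/(-3*I*√47) = I*√47/141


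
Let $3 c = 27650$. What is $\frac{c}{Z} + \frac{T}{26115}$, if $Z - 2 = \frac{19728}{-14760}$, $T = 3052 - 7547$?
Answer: $\frac{1644716831}{118388} \approx 13893.0$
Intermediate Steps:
$c = \frac{27650}{3}$ ($c = \frac{1}{3} \cdot 27650 = \frac{27650}{3} \approx 9216.7$)
$T = -4495$
$Z = \frac{136}{205}$ ($Z = 2 + \frac{19728}{-14760} = 2 + 19728 \left(- \frac{1}{14760}\right) = 2 - \frac{274}{205} = \frac{136}{205} \approx 0.66341$)
$\frac{c}{Z} + \frac{T}{26115} = \frac{27650}{3 \cdot \frac{136}{205}} - \frac{4495}{26115} = \frac{27650}{3} \cdot \frac{205}{136} - \frac{899}{5223} = \frac{2834125}{204} - \frac{899}{5223} = \frac{1644716831}{118388}$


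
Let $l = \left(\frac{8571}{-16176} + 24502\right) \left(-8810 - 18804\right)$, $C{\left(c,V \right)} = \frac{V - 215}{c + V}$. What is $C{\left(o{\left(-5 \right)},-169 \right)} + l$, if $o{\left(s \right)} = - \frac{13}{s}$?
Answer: $- \frac{23712901808277}{35048} \approx -6.7658 \cdot 10^{8}$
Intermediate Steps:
$C{\left(c,V \right)} = \frac{-215 + V}{V + c}$
$l = - \frac{1824069376089}{2696}$ ($l = \left(8571 \left(- \frac{1}{16176}\right) + 24502\right) \left(-27614\right) = \left(- \frac{2857}{5392} + 24502\right) \left(-27614\right) = \frac{132111927}{5392} \left(-27614\right) = - \frac{1824069376089}{2696} \approx -6.7658 \cdot 10^{8}$)
$C{\left(o{\left(-5 \right)},-169 \right)} + l = \frac{-215 - 169}{-169 - \frac{13}{-5}} - \frac{1824069376089}{2696} = \frac{1}{-169 - - \frac{13}{5}} \left(-384\right) - \frac{1824069376089}{2696} = \frac{1}{-169 + \frac{13}{5}} \left(-384\right) - \frac{1824069376089}{2696} = \frac{1}{- \frac{832}{5}} \left(-384\right) - \frac{1824069376089}{2696} = \left(- \frac{5}{832}\right) \left(-384\right) - \frac{1824069376089}{2696} = \frac{30}{13} - \frac{1824069376089}{2696} = - \frac{23712901808277}{35048}$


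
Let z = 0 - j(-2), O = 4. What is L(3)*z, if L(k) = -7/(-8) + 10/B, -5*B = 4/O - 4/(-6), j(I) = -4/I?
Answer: 233/4 ≈ 58.250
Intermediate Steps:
B = -⅓ (B = -(4/4 - 4/(-6))/5 = -(4*(¼) - 4*(-⅙))/5 = -(1 + ⅔)/5 = -⅕*5/3 = -⅓ ≈ -0.33333)
z = -2 (z = 0 - (-4)/(-2) = 0 - (-4)*(-1)/2 = 0 - 1*2 = 0 - 2 = -2)
L(k) = -233/8 (L(k) = -7/(-8) + 10/(-⅓) = -7*(-⅛) + 10*(-3) = 7/8 - 30 = -233/8)
L(3)*z = -233/8*(-2) = 233/4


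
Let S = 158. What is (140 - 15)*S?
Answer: 19750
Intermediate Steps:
(140 - 15)*S = (140 - 15)*158 = 125*158 = 19750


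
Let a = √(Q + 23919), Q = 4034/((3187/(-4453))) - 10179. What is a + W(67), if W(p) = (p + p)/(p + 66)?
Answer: 134/133 + √82307391886/3187 ≈ 91.027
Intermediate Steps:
W(p) = 2*p/(66 + p) (W(p) = (2*p)/(66 + p) = 2*p/(66 + p))
Q = -50403875/3187 (Q = 4034/((3187*(-1/4453))) - 10179 = 4034/(-3187/4453) - 10179 = 4034*(-4453/3187) - 10179 = -17963402/3187 - 10179 = -50403875/3187 ≈ -15815.)
a = √82307391886/3187 (a = √(-50403875/3187 + 23919) = √(25825978/3187) = √82307391886/3187 ≈ 90.020)
a + W(67) = √82307391886/3187 + 2*67/(66 + 67) = √82307391886/3187 + 2*67/133 = √82307391886/3187 + 2*67*(1/133) = √82307391886/3187 + 134/133 = 134/133 + √82307391886/3187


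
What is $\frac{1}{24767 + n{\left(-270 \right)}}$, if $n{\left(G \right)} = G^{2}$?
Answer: $\frac{1}{97667} \approx 1.0239 \cdot 10^{-5}$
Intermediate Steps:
$\frac{1}{24767 + n{\left(-270 \right)}} = \frac{1}{24767 + \left(-270\right)^{2}} = \frac{1}{24767 + 72900} = \frac{1}{97667}$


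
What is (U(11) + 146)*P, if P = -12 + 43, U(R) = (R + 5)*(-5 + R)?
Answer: 7502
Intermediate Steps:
U(R) = (-5 + R)*(5 + R) (U(R) = (5 + R)*(-5 + R) = (-5 + R)*(5 + R))
P = 31
(U(11) + 146)*P = ((-25 + 11**2) + 146)*31 = ((-25 + 121) + 146)*31 = (96 + 146)*31 = 242*31 = 7502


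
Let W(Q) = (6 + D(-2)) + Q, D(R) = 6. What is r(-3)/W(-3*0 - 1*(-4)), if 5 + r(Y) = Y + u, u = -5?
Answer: -13/16 ≈ -0.81250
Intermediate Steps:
r(Y) = -10 + Y (r(Y) = -5 + (Y - 5) = -5 + (-5 + Y) = -10 + Y)
W(Q) = 12 + Q (W(Q) = (6 + 6) + Q = 12 + Q)
r(-3)/W(-3*0 - 1*(-4)) = (-10 - 3)/(12 + (-3*0 - 1*(-4))) = -13/(12 + (0 + 4)) = -13/(12 + 4) = -13/16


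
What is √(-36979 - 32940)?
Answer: I*√69919 ≈ 264.42*I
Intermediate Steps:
√(-36979 - 32940) = √(-69919) = I*√69919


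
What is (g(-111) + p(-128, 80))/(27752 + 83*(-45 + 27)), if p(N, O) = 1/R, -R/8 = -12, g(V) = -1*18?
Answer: -1727/2520768 ≈ -0.00068511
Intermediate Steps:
g(V) = -18
R = 96 (R = -8*(-12) = 96)
p(N, O) = 1/96
(g(-111) + p(-128, 80))/(27752 + 83*(-45 + 27)) = (-18 + 1/96)/(27752 + 83*(-45 + 27)) = -1727/(96*(27752 + 83*(-18))) = -1727/(96*(27752 - 1494)) = -1727/96/26258 = -1727/96*1/26258 = -1727/2520768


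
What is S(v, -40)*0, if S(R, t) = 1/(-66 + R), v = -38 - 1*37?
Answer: 0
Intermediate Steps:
v = -75 (v = -38 - 37 = -75)
S(v, -40)*0 = 0/(-66 - 75) = 0/(-141) = -1/141*0 = 0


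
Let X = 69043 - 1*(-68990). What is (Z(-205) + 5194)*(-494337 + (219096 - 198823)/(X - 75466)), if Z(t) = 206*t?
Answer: 60289077562264/3293 ≈ 1.8308e+10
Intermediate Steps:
X = 138033 (X = 69043 + 68990 = 138033)
(Z(-205) + 5194)*(-494337 + (219096 - 198823)/(X - 75466)) = (206*(-205) + 5194)*(-494337 + (219096 - 198823)/(138033 - 75466)) = (-42230 + 5194)*(-494337 + 20273/62567) = -37036*(-494337 + 20273*(1/62567)) = -37036*(-494337 + 1067/3293) = -37036*(-1627850674/3293) = 60289077562264/3293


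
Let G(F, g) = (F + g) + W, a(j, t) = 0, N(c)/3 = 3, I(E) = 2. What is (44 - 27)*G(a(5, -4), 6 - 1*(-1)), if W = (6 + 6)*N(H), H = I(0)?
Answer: 1955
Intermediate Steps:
H = 2
N(c) = 9 (N(c) = 3*3 = 9)
W = 108 (W = (6 + 6)*9 = 12*9 = 108)
G(F, g) = 108 + F + g (G(F, g) = (F + g) + 108 = 108 + F + g)
(44 - 27)*G(a(5, -4), 6 - 1*(-1)) = (44 - 27)*(108 + 0 + (6 - 1*(-1))) = 17*(108 + 0 + (6 + 1)) = 17*(108 + 0 + 7) = 17*115 = 1955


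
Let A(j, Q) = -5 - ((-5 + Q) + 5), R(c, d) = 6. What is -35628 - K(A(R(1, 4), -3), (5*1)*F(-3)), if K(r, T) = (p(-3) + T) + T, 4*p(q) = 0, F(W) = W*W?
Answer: -35718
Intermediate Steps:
F(W) = W²
p(q) = 0 (p(q) = (¼)*0 = 0)
A(j, Q) = -5 - Q
K(r, T) = 2*T (K(r, T) = (0 + T) + T = T + T = 2*T)
-35628 - K(A(R(1, 4), -3), (5*1)*F(-3)) = -35628 - 2*(5*1)*(-3)² = -35628 - 2*5*9 = -35628 - 2*45 = -35628 - 1*90 = -35628 - 90 = -35718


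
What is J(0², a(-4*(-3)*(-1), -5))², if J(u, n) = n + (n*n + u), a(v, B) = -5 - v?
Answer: 3136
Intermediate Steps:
J(u, n) = n + u + n² (J(u, n) = n + (n² + u) = n + (u + n²) = n + u + n²)
J(0², a(-4*(-3)*(-1), -5))² = ((-5 - (-4*(-3))*(-1)) + 0² + (-5 - (-4*(-3))*(-1))²)² = ((-5 - 12*(-1)) + 0 + (-5 - 12*(-1))²)² = ((-5 - 1*(-12)) + 0 + (-5 - 1*(-12))²)² = ((-5 + 12) + 0 + (-5 + 12)²)² = (7 + 0 + 7²)² = (7 + 0 + 49)² = 56² = 3136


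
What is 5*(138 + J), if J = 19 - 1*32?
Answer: 625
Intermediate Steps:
J = -13 (J = 19 - 32 = -13)
5*(138 + J) = 5*(138 - 13) = 5*125 = 625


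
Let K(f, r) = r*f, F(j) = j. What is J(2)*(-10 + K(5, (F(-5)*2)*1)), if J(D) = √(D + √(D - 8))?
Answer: -60*√(2 + I*√6) ≈ -96.396 - 45.74*I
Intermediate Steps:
J(D) = √(D + √(-8 + D))
K(f, r) = f*r
J(2)*(-10 + K(5, (F(-5)*2)*1)) = √(2 + √(-8 + 2))*(-10 + 5*(-5*2*1)) = √(2 + √(-6))*(-10 + 5*(-10*1)) = √(2 + I*√6)*(-10 + 5*(-10)) = √(2 + I*√6)*(-10 - 50) = √(2 + I*√6)*(-60) = -60*√(2 + I*√6)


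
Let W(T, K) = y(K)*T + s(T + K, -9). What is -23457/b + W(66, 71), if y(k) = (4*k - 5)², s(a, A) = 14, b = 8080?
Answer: 41511138143/8080 ≈ 5.1375e+6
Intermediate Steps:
y(k) = (-5 + 4*k)²
W(T, K) = 14 + T*(-5 + 4*K)² (W(T, K) = (-5 + 4*K)²*T + 14 = T*(-5 + 4*K)² + 14 = 14 + T*(-5 + 4*K)²)
-23457/b + W(66, 71) = -23457/8080 + (14 + 66*(-5 + 4*71)²) = -23457*1/8080 + (14 + 66*(-5 + 284)²) = -23457/8080 + (14 + 66*279²) = -23457/8080 + (14 + 66*77841) = -23457/8080 + (14 + 5137506) = -23457/8080 + 5137520 = 41511138143/8080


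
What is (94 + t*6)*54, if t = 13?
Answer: 9288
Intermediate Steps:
(94 + t*6)*54 = (94 + 13*6)*54 = (94 + 78)*54 = 172*54 = 9288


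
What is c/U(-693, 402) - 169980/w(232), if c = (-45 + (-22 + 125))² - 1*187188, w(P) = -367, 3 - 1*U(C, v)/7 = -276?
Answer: 264507532/716751 ≈ 369.04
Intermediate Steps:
U(C, v) = 1953 (U(C, v) = 21 - 7*(-276) = 21 + 1932 = 1953)
c = -183824 (c = (-45 + 103)² - 187188 = 58² - 187188 = 3364 - 187188 = -183824)
c/U(-693, 402) - 169980/w(232) = -183824/1953 - 169980/(-367) = -183824*1/1953 - 169980*(-1/367) = -183824/1953 + 169980/367 = 264507532/716751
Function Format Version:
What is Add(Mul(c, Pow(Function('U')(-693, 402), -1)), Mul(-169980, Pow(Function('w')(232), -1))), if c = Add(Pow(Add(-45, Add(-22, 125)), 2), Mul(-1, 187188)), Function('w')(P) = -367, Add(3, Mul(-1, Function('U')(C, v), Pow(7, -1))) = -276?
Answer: Rational(264507532, 716751) ≈ 369.04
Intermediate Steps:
Function('U')(C, v) = 1953 (Function('U')(C, v) = Add(21, Mul(-7, -276)) = Add(21, 1932) = 1953)
c = -183824 (c = Add(Pow(Add(-45, 103), 2), -187188) = Add(Pow(58, 2), -187188) = Add(3364, -187188) = -183824)
Add(Mul(c, Pow(Function('U')(-693, 402), -1)), Mul(-169980, Pow(Function('w')(232), -1))) = Add(Mul(-183824, Pow(1953, -1)), Mul(-169980, Pow(-367, -1))) = Add(Mul(-183824, Rational(1, 1953)), Mul(-169980, Rational(-1, 367))) = Add(Rational(-183824, 1953), Rational(169980, 367)) = Rational(264507532, 716751)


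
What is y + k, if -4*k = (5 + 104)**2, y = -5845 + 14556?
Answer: 22963/4 ≈ 5740.8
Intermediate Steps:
y = 8711
k = -11881/4 (k = -(5 + 104)**2/4 = -1/4*109**2 = -1/4*11881 = -11881/4 ≈ -2970.3)
y + k = 8711 - 11881/4 = 22963/4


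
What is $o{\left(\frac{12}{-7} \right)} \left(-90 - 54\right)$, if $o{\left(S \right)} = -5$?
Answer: $720$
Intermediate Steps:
$o{\left(\frac{12}{-7} \right)} \left(-90 - 54\right) = - 5 \left(-90 - 54\right) = \left(-5\right) \left(-144\right) = 720$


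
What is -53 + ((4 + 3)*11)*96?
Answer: 7339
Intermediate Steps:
-53 + ((4 + 3)*11)*96 = -53 + (7*11)*96 = -53 + 77*96 = -53 + 7392 = 7339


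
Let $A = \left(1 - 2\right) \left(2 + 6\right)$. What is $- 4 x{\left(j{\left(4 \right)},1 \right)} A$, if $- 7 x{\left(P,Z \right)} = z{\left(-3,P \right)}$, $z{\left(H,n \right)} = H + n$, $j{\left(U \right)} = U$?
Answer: $- \frac{32}{7} \approx -4.5714$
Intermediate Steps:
$A = -8$ ($A = \left(-1\right) 8 = -8$)
$x{\left(P,Z \right)} = \frac{3}{7} - \frac{P}{7}$ ($x{\left(P,Z \right)} = - \frac{-3 + P}{7} = \frac{3}{7} - \frac{P}{7}$)
$- 4 x{\left(j{\left(4 \right)},1 \right)} A = - 4 \left(\frac{3}{7} - \frac{4}{7}\right) \left(-8\right) = \left(-4\right) \left(- \frac{1}{7}\right) \left(-8\right) = \frac{4}{7} \left(-8\right) = - \frac{32}{7}$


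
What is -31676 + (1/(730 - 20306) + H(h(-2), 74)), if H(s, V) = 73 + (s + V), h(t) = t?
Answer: -617250857/19576 ≈ -31531.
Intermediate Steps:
H(s, V) = 73 + V + s (H(s, V) = 73 + (V + s) = 73 + V + s)
-31676 + (1/(730 - 20306) + H(h(-2), 74)) = -31676 + (1/(730 - 20306) + (73 + 74 - 2)) = -31676 + (1/(-19576) + 145) = -31676 + (-1/19576 + 145) = -31676 + 2838519/19576 = -617250857/19576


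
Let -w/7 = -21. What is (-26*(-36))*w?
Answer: 137592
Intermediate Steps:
w = 147 (w = -7*(-21) = 147)
(-26*(-36))*w = -26*(-36)*147 = 936*147 = 137592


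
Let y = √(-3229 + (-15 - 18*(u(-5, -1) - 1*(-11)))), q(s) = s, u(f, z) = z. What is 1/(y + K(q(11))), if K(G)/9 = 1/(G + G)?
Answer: 198/1657297 - 1936*I*√214/1657297 ≈ 0.00011947 - 0.017089*I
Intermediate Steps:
K(G) = 9/(2*G) (K(G) = 9/(G + G) = 9/((2*G)) = 9*(1/(2*G)) = 9/(2*G))
y = 4*I*√214 (y = √(-3229 + (-15 - 18*(-1 - 1*(-11)))) = √(-3229 + (-15 - 18*(-1 + 11))) = √(-3229 + (-15 - 18*10)) = √(-3229 + (-15 - 180)) = √(-3229 - 195) = √(-3424) = 4*I*√214 ≈ 58.515*I)
1/(y + K(q(11))) = 1/(4*I*√214 + (9/2)/11) = 1/(4*I*√214 + (9/2)*(1/11)) = 1/(4*I*√214 + 9/22) = 1/(9/22 + 4*I*√214)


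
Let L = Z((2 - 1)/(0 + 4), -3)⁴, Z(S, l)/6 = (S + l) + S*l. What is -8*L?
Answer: -1555848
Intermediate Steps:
Z(S, l) = 6*S + 6*l + 6*S*l (Z(S, l) = 6*((S + l) + S*l) = 6*(S + l + S*l) = 6*S + 6*l + 6*S*l)
L = 194481 (L = (6*((2 - 1)/(0 + 4)) + 6*(-3) + 6*((2 - 1)/(0 + 4))*(-3))⁴ = (6*(1/4) - 18 + 6*(1/4)*(-3))⁴ = (6*(1*(¼)) - 18 + 6*(1*(¼))*(-3))⁴ = (6*(¼) - 18 + 6*(¼)*(-3))⁴ = (3/2 - 18 - 9/2)⁴ = (-21)⁴ = 194481)
-8*L = -8*194481 = -1555848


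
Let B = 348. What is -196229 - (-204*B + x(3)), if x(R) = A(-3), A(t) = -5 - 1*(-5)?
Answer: -125237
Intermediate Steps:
A(t) = 0 (A(t) = -5 + 5 = 0)
x(R) = 0
-196229 - (-204*B + x(3)) = -196229 - (-204*348 + 0) = -196229 - (-70992 + 0) = -196229 - 1*(-70992) = -196229 + 70992 = -125237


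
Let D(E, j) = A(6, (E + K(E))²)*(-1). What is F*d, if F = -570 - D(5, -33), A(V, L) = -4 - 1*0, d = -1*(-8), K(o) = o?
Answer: -4592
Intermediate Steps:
d = 8
A(V, L) = -4 (A(V, L) = -4 + 0 = -4)
D(E, j) = 4 (D(E, j) = -4*(-1) = 4)
F = -574 (F = -570 - 1*4 = -570 - 4 = -574)
F*d = -574*8 = -4592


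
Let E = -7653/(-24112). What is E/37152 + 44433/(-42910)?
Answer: -6633858995527/6406527536640 ≈ -1.0355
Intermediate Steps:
E = 7653/24112 (E = -7653*(-1/24112) = 7653/24112 ≈ 0.31739)
E/37152 + 44433/(-42910) = (7653/24112)/37152 + 44433/(-42910) = (7653/24112)*(1/37152) + 44433*(-1/42910) = 2551/298603008 - 44433/42910 = -6633858995527/6406527536640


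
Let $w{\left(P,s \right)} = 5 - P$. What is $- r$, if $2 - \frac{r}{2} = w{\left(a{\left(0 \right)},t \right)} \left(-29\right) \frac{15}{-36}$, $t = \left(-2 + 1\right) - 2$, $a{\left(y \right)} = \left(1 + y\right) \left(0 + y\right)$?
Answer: $\frac{701}{6} \approx 116.83$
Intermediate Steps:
$a{\left(y \right)} = y \left(1 + y\right)$ ($a{\left(y \right)} = \left(1 + y\right) y = y \left(1 + y\right)$)
$t = -3$ ($t = -1 - 2 = -3$)
$r = - \frac{701}{6}$ ($r = 4 - 2 \left(5 - 0 \left(1 + 0\right)\right) \left(-29\right) \frac{15}{-36} = 4 - 2 \left(5 - 0 \cdot 1\right) \left(-29\right) 15 \left(- \frac{1}{36}\right) = 4 - 2 \left(5 - 0\right) \left(-29\right) \left(- \frac{5}{12}\right) = 4 - 2 \left(5 + 0\right) \left(-29\right) \left(- \frac{5}{12}\right) = 4 - 2 \cdot 5 \left(-29\right) \left(- \frac{5}{12}\right) = 4 - 2 \left(\left(-145\right) \left(- \frac{5}{12}\right)\right) = 4 - \frac{725}{6} = - \frac{701}{6} \approx -116.83$)
$- r = \left(-1\right) \left(- \frac{701}{6}\right) = \frac{701}{6}$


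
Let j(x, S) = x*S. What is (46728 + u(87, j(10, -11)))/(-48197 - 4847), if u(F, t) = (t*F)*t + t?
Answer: -549659/26522 ≈ -20.725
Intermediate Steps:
j(x, S) = S*x
u(F, t) = t + F*t**2 (u(F, t) = (F*t)*t + t = F*t**2 + t = t + F*t**2)
(46728 + u(87, j(10, -11)))/(-48197 - 4847) = (46728 + (-11*10)*(1 + 87*(-11*10)))/(-48197 - 4847) = (46728 - 110*(1 + 87*(-110)))/(-53044) = (46728 - 110*(1 - 9570))*(-1/53044) = (46728 - 110*(-9569))*(-1/53044) = (46728 + 1052590)*(-1/53044) = 1099318*(-1/53044) = -549659/26522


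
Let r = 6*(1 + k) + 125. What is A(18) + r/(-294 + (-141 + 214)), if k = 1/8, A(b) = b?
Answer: 905/52 ≈ 17.404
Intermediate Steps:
k = ⅛ ≈ 0.12500
r = 527/4 (r = 6*(1 + ⅛) + 125 = 6*(9/8) + 125 = 27/4 + 125 = 527/4 ≈ 131.75)
A(18) + r/(-294 + (-141 + 214)) = 18 + 527/(4*(-294 + (-141 + 214))) = 18 + 527/(4*(-294 + 73)) = 18 + (527/4)/(-221) = 18 + (527/4)*(-1/221) = 18 - 31/52 = 905/52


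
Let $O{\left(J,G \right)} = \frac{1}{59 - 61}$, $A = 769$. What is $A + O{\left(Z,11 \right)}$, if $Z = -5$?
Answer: $\frac{1537}{2} \approx 768.5$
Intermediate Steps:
$O{\left(J,G \right)} = - \frac{1}{2}$ ($O{\left(J,G \right)} = \frac{1}{-2} = - \frac{1}{2}$)
$A + O{\left(Z,11 \right)} = 769 - \frac{1}{2} = \frac{1537}{2}$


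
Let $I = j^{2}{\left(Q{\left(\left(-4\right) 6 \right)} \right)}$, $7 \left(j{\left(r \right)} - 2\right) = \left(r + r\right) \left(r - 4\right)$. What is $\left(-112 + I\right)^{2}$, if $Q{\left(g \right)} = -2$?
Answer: $\frac{16353936}{2401} \approx 6811.3$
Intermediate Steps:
$j{\left(r \right)} = 2 + \frac{2 r \left(-4 + r\right)}{7}$ ($j{\left(r \right)} = 2 + \frac{\left(r + r\right) \left(r - 4\right)}{7} = 2 + \frac{2 r \left(-4 + r\right)}{7}$)
$I = \frac{1444}{49}$ ($I = \left(2 - - \frac{16}{7} + \frac{2 \left(-2\right)^{2}}{7}\right)^{2} = \left(2 + \frac{16}{7} + \frac{2}{7} \cdot 4\right)^{2} = \left(2 + \frac{16}{7} + \frac{8}{7}\right)^{2} = \left(\frac{38}{7}\right)^{2} = \frac{1444}{49} \approx 29.469$)
$\left(-112 + I\right)^{2} = \left(-112 + \frac{1444}{49}\right)^{2} = \left(- \frac{4044}{49}\right)^{2} = \frac{16353936}{2401}$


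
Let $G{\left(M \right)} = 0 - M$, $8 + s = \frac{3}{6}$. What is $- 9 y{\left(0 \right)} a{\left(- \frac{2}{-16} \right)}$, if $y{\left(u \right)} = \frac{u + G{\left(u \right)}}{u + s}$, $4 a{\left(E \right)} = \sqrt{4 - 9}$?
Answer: $0$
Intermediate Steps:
$s = - \frac{15}{2}$ ($s = -8 + \frac{3}{6} = -8 + 3 \cdot \frac{1}{6} = -8 + \frac{1}{2} = - \frac{15}{2} \approx -7.5$)
$G{\left(M \right)} = - M$
$a{\left(E \right)} = \frac{i \sqrt{5}}{4}$ ($a{\left(E \right)} = \frac{\sqrt{4 - 9}}{4} = \frac{\sqrt{-5}}{4} = \frac{i \sqrt{5}}{4}$)
$y{\left(u \right)} = 0$ ($y{\left(u \right)} = \frac{u - u}{u - \frac{15}{2}} = \frac{0}{- \frac{15}{2} + u} = 0$)
$- 9 y{\left(0 \right)} a{\left(- \frac{2}{-16} \right)} = \left(-9\right) 0 \frac{i \sqrt{5}}{4} = 0 \frac{i \sqrt{5}}{4} = 0$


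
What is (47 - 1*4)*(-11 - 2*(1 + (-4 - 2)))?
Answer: -43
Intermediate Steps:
(47 - 1*4)*(-11 - 2*(1 + (-4 - 2))) = (47 - 4)*(-11 - 2*(1 - 6)) = 43*(-11 - 2*(-5)) = 43*(-11 + 10) = 43*(-1) = -43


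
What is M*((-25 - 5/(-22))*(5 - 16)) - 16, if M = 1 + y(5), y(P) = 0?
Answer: 513/2 ≈ 256.50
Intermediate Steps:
M = 1 (M = 1 + 0 = 1)
M*((-25 - 5/(-22))*(5 - 16)) - 16 = 1*((-25 - 5/(-22))*(5 - 16)) - 16 = 1*((-25 - 5*(-1/22))*(-11)) - 16 = 1*((-25 + 5/22)*(-11)) - 16 = 1*(-545/22*(-11)) - 16 = 1*(545/2) - 16 = 545/2 - 16 = 513/2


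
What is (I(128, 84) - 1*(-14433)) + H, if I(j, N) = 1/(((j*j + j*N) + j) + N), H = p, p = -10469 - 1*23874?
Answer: -544498679/27348 ≈ -19910.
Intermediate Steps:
p = -34343 (p = -10469 - 23874 = -34343)
H = -34343
I(j, N) = 1/(N + j + j**2 + N*j) (I(j, N) = 1/(((j**2 + N*j) + j) + N) = 1/((j + j**2 + N*j) + N) = 1/(N + j + j**2 + N*j))
(I(128, 84) - 1*(-14433)) + H = (1/(84 + 128 + 128**2 + 84*128) - 1*(-14433)) - 34343 = (1/(84 + 128 + 16384 + 10752) + 14433) - 34343 = (1/27348 + 14433) - 34343 = 394713685/27348 - 34343 = -544498679/27348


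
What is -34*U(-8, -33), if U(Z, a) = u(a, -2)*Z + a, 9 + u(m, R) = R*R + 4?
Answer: 850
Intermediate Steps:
u(m, R) = -5 + R² (u(m, R) = -9 + (R*R + 4) = -9 + (R² + 4) = -9 + (4 + R²) = -5 + R²)
U(Z, a) = a - Z (U(Z, a) = (-5 + (-2)²)*Z + a = (-5 + 4)*Z + a = -Z + a = a - Z)
-34*U(-8, -33) = -34*(-33 - 1*(-8)) = -34*(-33 + 8) = -34*(-25) = 850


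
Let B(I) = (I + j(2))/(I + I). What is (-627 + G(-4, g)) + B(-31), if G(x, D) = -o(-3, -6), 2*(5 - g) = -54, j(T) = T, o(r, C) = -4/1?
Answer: -38597/62 ≈ -622.53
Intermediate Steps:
o(r, C) = -4 (o(r, C) = -4*1 = -4)
g = 32 (g = 5 - 1/2*(-54) = 5 + 27 = 32)
G(x, D) = 4 (G(x, D) = -1*(-4) = 4)
B(I) = (2 + I)/(2*I) (B(I) = (I + 2)/(I + I) = (2 + I)/((2*I)) = (2 + I)*(1/(2*I)) = (2 + I)/(2*I))
(-627 + G(-4, g)) + B(-31) = (-627 + 4) + (1/2)*(2 - 31)/(-31) = -623 + (1/2)*(-1/31)*(-29) = -623 + 29/62 = -38597/62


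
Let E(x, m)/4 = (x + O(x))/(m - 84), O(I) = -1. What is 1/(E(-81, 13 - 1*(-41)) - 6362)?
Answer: -15/95266 ≈ -0.00015745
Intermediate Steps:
E(x, m) = 4*(-1 + x)/(-84 + m) (E(x, m) = 4*((x - 1)/(m - 84)) = 4*((-1 + x)/(-84 + m)) = 4*(-1 + x)/(-84 + m))
1/(E(-81, 13 - 1*(-41)) - 6362) = 1/(4*(-1 - 81)/(-84 + (13 - 1*(-41))) - 6362) = 1/(4*(-82)/(-84 + (13 + 41)) - 6362) = 1/(4*(-82)/(-84 + 54) - 6362) = 1/(4*(-82)/(-30) - 6362) = 1/(4*(-1/30)*(-82) - 6362) = 1/(164/15 - 6362) = 1/(-95266/15) = -15/95266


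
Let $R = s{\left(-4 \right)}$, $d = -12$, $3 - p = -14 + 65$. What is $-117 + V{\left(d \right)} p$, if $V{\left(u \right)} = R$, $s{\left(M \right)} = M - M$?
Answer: $-117$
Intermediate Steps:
$p = -48$ ($p = 3 - \left(-14 + 65\right) = 3 - 51 = -48$)
$s{\left(M \right)} = 0$
$R = 0$
$V{\left(u \right)} = 0$
$-117 + V{\left(d \right)} p = -117 + 0 \left(-48\right) = -117 + 0 = -117$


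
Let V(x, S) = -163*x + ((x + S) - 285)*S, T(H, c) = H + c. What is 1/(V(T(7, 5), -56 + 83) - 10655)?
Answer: -1/19253 ≈ -5.1940e-5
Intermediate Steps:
V(x, S) = -163*x + S*(-285 + S + x) (V(x, S) = -163*x + ((S + x) - 285)*S = -163*x + (-285 + S + x)*S = -163*x + S*(-285 + S + x))
1/(V(T(7, 5), -56 + 83) - 10655) = 1/(((-56 + 83)**2 - 285*(-56 + 83) - 163*(7 + 5) + (-56 + 83)*(7 + 5)) - 10655) = 1/((27**2 - 285*27 - 163*12 + 27*12) - 10655) = 1/((729 - 7695 - 1956 + 324) - 10655) = 1/(-8598 - 10655) = 1/(-19253) = -1/19253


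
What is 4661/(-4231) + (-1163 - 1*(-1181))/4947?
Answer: -7660603/6976919 ≈ -1.0980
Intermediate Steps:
4661/(-4231) + (-1163 - 1*(-1181))/4947 = 4661*(-1/4231) + (-1163 + 1181)*(1/4947) = -4661/4231 + 18*(1/4947) = -4661/4231 + 6/1649 = -7660603/6976919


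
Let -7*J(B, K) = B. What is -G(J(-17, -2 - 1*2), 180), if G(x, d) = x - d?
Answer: 1243/7 ≈ 177.57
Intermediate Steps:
J(B, K) = -B/7
-G(J(-17, -2 - 1*2), 180) = -(-1/7*(-17) - 1*180) = -(17/7 - 180) = -1*(-1243/7) = 1243/7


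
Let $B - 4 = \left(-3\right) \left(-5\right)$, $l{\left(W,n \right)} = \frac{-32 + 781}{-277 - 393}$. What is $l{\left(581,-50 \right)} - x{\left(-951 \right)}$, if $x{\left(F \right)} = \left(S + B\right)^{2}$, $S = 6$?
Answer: $- \frac{419499}{670} \approx -626.12$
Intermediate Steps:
$l{\left(W,n \right)} = - \frac{749}{670}$ ($l{\left(W,n \right)} = \frac{749}{-670} = 749 \left(- \frac{1}{670}\right) = - \frac{749}{670}$)
$B = 19$ ($B = 4 - -15 = 4 + 15 = 19$)
$x{\left(F \right)} = 625$ ($x{\left(F \right)} = \left(6 + 19\right)^{2} = 25^{2} = 625$)
$l{\left(581,-50 \right)} - x{\left(-951 \right)} = - \frac{749}{670} - 625 = - \frac{419499}{670}$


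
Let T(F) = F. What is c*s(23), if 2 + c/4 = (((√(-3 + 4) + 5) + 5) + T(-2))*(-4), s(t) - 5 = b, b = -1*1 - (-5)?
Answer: -1368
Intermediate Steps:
b = 4 (b = -1 - 1*(-5) = -1 + 5 = 4)
s(t) = 9 (s(t) = 5 + 4 = 9)
c = -152 (c = -8 + 4*((((√(-3 + 4) + 5) + 5) - 2)*(-4)) = -8 + 4*((((√1 + 5) + 5) - 2)*(-4)) = -8 + 4*((((1 + 5) + 5) - 2)*(-4)) = -8 + 4*(((6 + 5) - 2)*(-4)) = -8 + 4*((11 - 2)*(-4)) = -8 + 4*(9*(-4)) = -8 + 4*(-36) = -8 - 144 = -152)
c*s(23) = -152*9 = -1368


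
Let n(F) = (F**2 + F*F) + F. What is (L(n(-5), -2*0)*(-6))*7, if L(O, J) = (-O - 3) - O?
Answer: 3906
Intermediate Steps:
n(F) = F + 2*F**2 (n(F) = (F**2 + F**2) + F = 2*F**2 + F = F + 2*F**2)
L(O, J) = -3 - 2*O (L(O, J) = (-3 - O) - O = -3 - 2*O)
(L(n(-5), -2*0)*(-6))*7 = ((-3 - (-10)*(1 + 2*(-5)))*(-6))*7 = ((-3 - (-10)*(1 - 10))*(-6))*7 = ((-3 - (-10)*(-9))*(-6))*7 = ((-3 - 2*45)*(-6))*7 = ((-3 - 90)*(-6))*7 = -93*(-6)*7 = 558*7 = 3906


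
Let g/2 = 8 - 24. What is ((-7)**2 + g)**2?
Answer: 289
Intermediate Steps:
g = -32 (g = 2*(8 - 24) = 2*(-16) = -32)
((-7)**2 + g)**2 = ((-7)**2 - 32)**2 = (49 - 32)**2 = 17**2 = 289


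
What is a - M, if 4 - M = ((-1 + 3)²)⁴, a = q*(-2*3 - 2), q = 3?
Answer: 228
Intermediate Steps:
a = -24 (a = 3*(-2*3 - 2) = 3*(-6 - 2) = 3*(-8) = -24)
M = -252 (M = 4 - ((-1 + 3)²)⁴ = 4 - (2²)⁴ = 4 - 1*4⁴ = 4 - 1*256 = 4 - 256 = -252)
a - M = -24 - 1*(-252) = -24 + 252 = 228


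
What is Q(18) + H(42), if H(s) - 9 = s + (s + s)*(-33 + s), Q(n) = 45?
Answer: 852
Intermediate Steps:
H(s) = 9 + s + 2*s*(-33 + s) (H(s) = 9 + (s + (s + s)*(-33 + s)) = 9 + (s + (2*s)*(-33 + s)) = 9 + (s + 2*s*(-33 + s)) = 9 + s + 2*s*(-33 + s))
Q(18) + H(42) = 45 + (9 - 65*42 + 2*42²) = 45 + (9 - 2730 + 2*1764) = 45 + (9 - 2730 + 3528) = 45 + 807 = 852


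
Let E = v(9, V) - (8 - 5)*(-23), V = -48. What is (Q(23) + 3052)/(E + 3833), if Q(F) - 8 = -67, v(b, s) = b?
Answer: 2993/3911 ≈ 0.76528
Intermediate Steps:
E = 78 (E = 9 - (8 - 5)*(-23) = 9 - 3*(-23) = 9 - 1*(-69) = 9 + 69 = 78)
Q(F) = -59 (Q(F) = 8 - 67 = -59)
(Q(23) + 3052)/(E + 3833) = (-59 + 3052)/(78 + 3833) = 2993/3911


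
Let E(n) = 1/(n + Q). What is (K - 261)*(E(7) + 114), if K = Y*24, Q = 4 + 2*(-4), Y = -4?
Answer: -40817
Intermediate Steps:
Q = -4 (Q = 4 - 8 = -4)
K = -96 (K = -4*24 = -96)
E(n) = 1/(-4 + n) (E(n) = 1/(n - 4) = 1/(-4 + n))
(K - 261)*(E(7) + 114) = (-96 - 261)*(1/(-4 + 7) + 114) = -357*(1/3 + 114) = -357*343/3 = -40817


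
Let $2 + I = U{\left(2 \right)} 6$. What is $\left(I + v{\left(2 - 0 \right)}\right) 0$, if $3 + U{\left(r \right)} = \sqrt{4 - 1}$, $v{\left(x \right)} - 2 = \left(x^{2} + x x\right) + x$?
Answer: $0$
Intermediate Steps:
$v{\left(x \right)} = 2 + x + 2 x^{2}$ ($v{\left(x \right)} = 2 + \left(\left(x^{2} + x x\right) + x\right) = 2 + \left(\left(x^{2} + x^{2}\right) + x\right) = 2 + \left(2 x^{2} + x\right) = 2 + \left(x + 2 x^{2}\right) = 2 + x + 2 x^{2}$)
$U{\left(r \right)} = -3 + \sqrt{3}$ ($U{\left(r \right)} = -3 + \sqrt{4 - 1} = -3 + \sqrt{3}$)
$I = -20 + 6 \sqrt{3}$ ($I = -2 + \left(-3 + \sqrt{3}\right) 6 = -2 - \left(18 - 6 \sqrt{3}\right) = -20 + 6 \sqrt{3} \approx -9.6077$)
$\left(I + v{\left(2 - 0 \right)}\right) 0 = \left(\left(-20 + 6 \sqrt{3}\right) + \left(2 + \left(2 - 0\right) + 2 \left(2 - 0\right)^{2}\right)\right) 0 = \left(\left(-20 + 6 \sqrt{3}\right) + \left(2 + \left(2 + 0\right) + 2 \left(2 + 0\right)^{2}\right)\right) 0 = \left(\left(-20 + 6 \sqrt{3}\right) + \left(2 + 2 + 2 \cdot 2^{2}\right)\right) 0 = \left(\left(-20 + 6 \sqrt{3}\right) + \left(2 + 2 + 2 \cdot 4\right)\right) 0 = \left(\left(-20 + 6 \sqrt{3}\right) + \left(2 + 2 + 8\right)\right) 0 = \left(\left(-20 + 6 \sqrt{3}\right) + 12\right) 0 = \left(-8 + 6 \sqrt{3}\right) 0 = 0$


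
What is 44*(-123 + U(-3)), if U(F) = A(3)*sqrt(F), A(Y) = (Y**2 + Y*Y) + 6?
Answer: -5412 + 1056*I*sqrt(3) ≈ -5412.0 + 1829.0*I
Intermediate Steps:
A(Y) = 6 + 2*Y**2 (A(Y) = (Y**2 + Y**2) + 6 = 2*Y**2 + 6 = 6 + 2*Y**2)
U(F) = 24*sqrt(F) (U(F) = (6 + 2*3**2)*sqrt(F) = (6 + 2*9)*sqrt(F) = (6 + 18)*sqrt(F) = 24*sqrt(F))
44*(-123 + U(-3)) = 44*(-123 + 24*sqrt(-3)) = 44*(-123 + 24*(I*sqrt(3))) = 44*(-123 + 24*I*sqrt(3)) = -5412 + 1056*I*sqrt(3)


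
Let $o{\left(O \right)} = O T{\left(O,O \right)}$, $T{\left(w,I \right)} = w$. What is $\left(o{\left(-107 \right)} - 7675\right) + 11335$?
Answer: $15109$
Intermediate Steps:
$o{\left(O \right)} = O^{2}$ ($o{\left(O \right)} = O O = O^{2}$)
$\left(o{\left(-107 \right)} - 7675\right) + 11335 = \left(\left(-107\right)^{2} - 7675\right) + 11335 = \left(11449 - 7675\right) + 11335 = 3774 + 11335 = 15109$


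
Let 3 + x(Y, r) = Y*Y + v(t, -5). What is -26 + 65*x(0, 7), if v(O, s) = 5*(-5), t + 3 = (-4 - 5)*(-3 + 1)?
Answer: -1846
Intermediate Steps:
t = 15 (t = -3 + (-4 - 5)*(-3 + 1) = -3 - 9*(-2) = -3 + 18 = 15)
v(O, s) = -25
x(Y, r) = -28 + Y² (x(Y, r) = -3 + (Y*Y - 25) = -3 + (Y² - 25) = -3 + (-25 + Y²) = -28 + Y²)
-26 + 65*x(0, 7) = -26 + 65*(-28 + 0²) = -26 + 65*(-28 + 0) = -26 + 65*(-28) = -26 - 1820 = -1846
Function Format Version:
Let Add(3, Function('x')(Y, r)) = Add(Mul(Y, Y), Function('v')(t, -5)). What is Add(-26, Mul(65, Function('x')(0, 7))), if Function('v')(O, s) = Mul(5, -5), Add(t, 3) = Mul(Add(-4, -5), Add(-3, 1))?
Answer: -1846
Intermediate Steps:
t = 15 (t = Add(-3, Mul(Add(-4, -5), Add(-3, 1))) = Add(-3, Mul(-9, -2)) = Add(-3, 18) = 15)
Function('v')(O, s) = -25
Function('x')(Y, r) = Add(-28, Pow(Y, 2)) (Function('x')(Y, r) = Add(-3, Add(Mul(Y, Y), -25)) = Add(-3, Add(Pow(Y, 2), -25)) = Add(-3, Add(-25, Pow(Y, 2))) = Add(-28, Pow(Y, 2)))
Add(-26, Mul(65, Function('x')(0, 7))) = Add(-26, Mul(65, Add(-28, Pow(0, 2)))) = Add(-26, Mul(65, Add(-28, 0))) = Add(-26, Mul(65, -28)) = Add(-26, -1820) = -1846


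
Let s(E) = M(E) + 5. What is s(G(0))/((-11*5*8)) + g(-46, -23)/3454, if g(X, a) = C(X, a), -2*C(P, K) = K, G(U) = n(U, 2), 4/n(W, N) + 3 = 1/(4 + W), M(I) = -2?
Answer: -241/69080 ≈ -0.0034887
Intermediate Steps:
n(W, N) = 4/(-3 + 1/(4 + W))
G(U) = 4*(-4 - U)/(11 + 3*U)
C(P, K) = -K/2
g(X, a) = -a/2
s(E) = 3 (s(E) = -2 + 5 = 3)
s(G(0))/((-11*5*8)) + g(-46, -23)/3454 = 3/((-11*5*8)) - ½*(-23)/3454 = 3/((-55*8)) + (23/2)*(1/3454) = 3/(-440) + 23/6908 = 3*(-1/440) + 23/6908 = -3/440 + 23/6908 = -241/69080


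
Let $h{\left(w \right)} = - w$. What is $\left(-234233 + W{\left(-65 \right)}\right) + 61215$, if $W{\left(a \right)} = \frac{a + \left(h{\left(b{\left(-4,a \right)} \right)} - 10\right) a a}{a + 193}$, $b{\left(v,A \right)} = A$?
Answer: $- \frac{10956997}{64} \approx -1.712 \cdot 10^{5}$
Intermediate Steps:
$W{\left(a \right)} = \frac{a + a^{2} \left(-10 - a\right)}{193 + a}$ ($W{\left(a \right)} = \frac{a + \left(- a - 10\right) a a}{a + 193} = \frac{a + \left(-10 - a\right) a^{2}}{193 + a} = \frac{a + a^{2} \left(-10 - a\right)}{193 + a}$)
$\left(-234233 + W{\left(-65 \right)}\right) + 61215 = \left(-234233 - \frac{65 \left(1 - \left(-65\right)^{2} - -650\right)}{193 - 65}\right) + 61215 = \left(-234233 - \frac{65 \left(1 - 4225 + 650\right)}{128}\right) + 61215 = \left(-234233 - \frac{65}{128} \left(-3574\right)\right) + 61215 = \left(-234233 + \frac{116155}{64}\right) + 61215 = - \frac{14874757}{64} + 61215 = - \frac{10956997}{64}$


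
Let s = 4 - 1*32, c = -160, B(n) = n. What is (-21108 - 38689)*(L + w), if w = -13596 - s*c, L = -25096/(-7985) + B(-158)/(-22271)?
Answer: 192185526959853958/177833935 ≈ 1.0807e+9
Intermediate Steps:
s = -28 (s = 4 - 32 = -28)
L = 560174646/177833935 (L = -25096/(-7985) - 158/(-22271) = -25096*(-1/7985) - 158*(-1/22271) = 25096/7985 + 158/22271 = 560174646/177833935 ≈ 3.1500)
w = -18076 (w = -13596 - (-28)*(-160) = -13596 - 1*4480 = -13596 - 4480 = -18076)
(-21108 - 38689)*(L + w) = (-21108 - 38689)*(560174646/177833935 - 18076) = -59797*(-3213966034414/177833935) = 192185526959853958/177833935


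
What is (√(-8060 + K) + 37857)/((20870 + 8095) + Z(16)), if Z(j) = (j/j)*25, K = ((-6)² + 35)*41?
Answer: 37857/28990 + I*√5149/28990 ≈ 1.3059 + 0.0024752*I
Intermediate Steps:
K = 2911 (K = (36 + 35)*41 = 71*41 = 2911)
Z(j) = 25 (Z(j) = 1*25 = 25)
(√(-8060 + K) + 37857)/((20870 + 8095) + Z(16)) = (√(-8060 + 2911) + 37857)/((20870 + 8095) + 25) = (√(-5149) + 37857)/(28965 + 25) = (I*√5149 + 37857)/28990 = (37857 + I*√5149)*(1/28990) = 37857/28990 + I*√5149/28990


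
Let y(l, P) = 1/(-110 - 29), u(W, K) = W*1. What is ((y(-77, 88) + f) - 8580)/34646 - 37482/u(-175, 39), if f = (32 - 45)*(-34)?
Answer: 180307633683/842763950 ≈ 213.95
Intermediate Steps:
u(W, K) = W
y(l, P) = -1/139 (y(l, P) = 1/(-139) = -1/139)
f = 442 (f = -13*(-34) = 442)
((y(-77, 88) + f) - 8580)/34646 - 37482/u(-175, 39) = ((-1/139 + 442) - 8580)/34646 - 37482/(-175) = (61437/139 - 8580)*(1/34646) - 37482*(-1/175) = -1131183/139*1/34646 + 37482/175 = -1131183/4815794 + 37482/175 = 180307633683/842763950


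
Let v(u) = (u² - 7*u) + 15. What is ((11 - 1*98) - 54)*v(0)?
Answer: -2115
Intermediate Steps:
v(u) = 15 + u² - 7*u
((11 - 1*98) - 54)*v(0) = ((11 - 1*98) - 54)*(15 + 0² - 7*0) = ((11 - 98) - 54)*(15 + 0 + 0) = (-87 - 54)*15 = -141*15 = -2115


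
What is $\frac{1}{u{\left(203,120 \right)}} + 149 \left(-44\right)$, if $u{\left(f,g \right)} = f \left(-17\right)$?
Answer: $- \frac{22624757}{3451} \approx -6556.0$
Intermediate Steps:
$u{\left(f,g \right)} = - 17 f$
$\frac{1}{u{\left(203,120 \right)}} + 149 \left(-44\right) = \frac{1}{\left(-17\right) 203} + 149 \left(-44\right) = \frac{1}{-3451} - 6556 = - \frac{1}{3451} - 6556 = - \frac{22624757}{3451}$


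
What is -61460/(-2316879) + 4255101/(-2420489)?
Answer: -12182924587/7036361523 ≈ -1.7314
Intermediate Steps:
-61460/(-2316879) + 4255101/(-2420489) = -61460*(-1/2316879) + 4255101*(-1/2420489) = 61460/2316879 - 4255101/2420489 = -12182924587/7036361523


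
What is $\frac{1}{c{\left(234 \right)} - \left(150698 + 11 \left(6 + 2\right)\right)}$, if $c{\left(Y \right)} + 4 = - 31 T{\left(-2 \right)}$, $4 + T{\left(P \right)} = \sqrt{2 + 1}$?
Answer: $- \frac{50222}{7566746891} + \frac{31 \sqrt{3}}{22700240673} \approx -6.6348 \cdot 10^{-6}$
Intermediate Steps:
$T{\left(P \right)} = -4 + \sqrt{3}$ ($T{\left(P \right)} = -4 + \sqrt{2 + 1} = -4 + \sqrt{3}$)
$c{\left(Y \right)} = 120 - 31 \sqrt{3}$ ($c{\left(Y \right)} = -4 - 31 \left(-4 + \sqrt{3}\right) = -4 + \left(124 - 31 \sqrt{3}\right) = 120 - 31 \sqrt{3}$)
$\frac{1}{c{\left(234 \right)} - \left(150698 + 11 \left(6 + 2\right)\right)} = \frac{1}{\left(120 - 31 \sqrt{3}\right) - \left(150698 + 11 \left(6 + 2\right)\right)} = \frac{1}{\left(120 - 31 \sqrt{3}\right) - 150786} = \frac{1}{-150666 - 31 \sqrt{3}}$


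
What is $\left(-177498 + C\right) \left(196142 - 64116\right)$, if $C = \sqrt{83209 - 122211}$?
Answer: $-23434350948 + 132026 i \sqrt{39002} \approx -2.3434 \cdot 10^{10} + 2.6074 \cdot 10^{7} i$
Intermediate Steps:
$C = i \sqrt{39002}$ ($C = \sqrt{-39002} = i \sqrt{39002} \approx 197.49 i$)
$\left(-177498 + C\right) \left(196142 - 64116\right) = \left(-177498 + i \sqrt{39002}\right) \left(196142 - 64116\right) = \left(-177498 + i \sqrt{39002}\right) 132026 = -23434350948 + 132026 i \sqrt{39002}$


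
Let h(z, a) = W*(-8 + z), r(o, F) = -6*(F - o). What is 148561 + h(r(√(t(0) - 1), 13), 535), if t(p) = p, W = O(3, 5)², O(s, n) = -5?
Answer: 146411 + 150*I ≈ 1.4641e+5 + 150.0*I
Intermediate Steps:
W = 25 (W = (-5)² = 25)
r(o, F) = -6*F + 6*o
h(z, a) = -200 + 25*z (h(z, a) = 25*(-8 + z) = -200 + 25*z)
148561 + h(r(√(t(0) - 1), 13), 535) = 148561 + (-200 + 25*(-6*13 + 6*√(0 - 1))) = 148561 + (-200 + 25*(-78 + 6*√(-1))) = 148561 + (-200 + 25*(-78 + 6*I)) = 148561 + (-200 + (-1950 + 150*I)) = 148561 + (-2150 + 150*I) = 146411 + 150*I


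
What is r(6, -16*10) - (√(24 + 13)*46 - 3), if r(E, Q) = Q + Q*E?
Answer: -1117 - 46*√37 ≈ -1396.8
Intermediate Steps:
r(E, Q) = Q + E*Q
r(6, -16*10) - (√(24 + 13)*46 - 3) = (-16*10)*(1 + 6) - (√(24 + 13)*46 - 3) = -160*7 - (√37*46 - 3) = -1120 - (46*√37 - 3) = -1120 - (-3 + 46*√37) = -1120 + (3 - 46*√37) = -1117 - 46*√37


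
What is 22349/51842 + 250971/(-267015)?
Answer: -335396207/659171030 ≈ -0.50881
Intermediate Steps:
22349/51842 + 250971/(-267015) = 22349*(1/51842) + 250971*(-1/267015) = 22349/51842 - 11951/12715 = -335396207/659171030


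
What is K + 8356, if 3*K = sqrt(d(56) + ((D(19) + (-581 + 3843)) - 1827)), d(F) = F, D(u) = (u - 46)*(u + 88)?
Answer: 8356 + I*sqrt(1398)/3 ≈ 8356.0 + 12.463*I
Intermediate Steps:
D(u) = (-46 + u)*(88 + u)
K = I*sqrt(1398)/3 (K = sqrt(56 + (((-4048 + 19**2 + 42*19) + (-581 + 3843)) - 1827))/3 = sqrt(56 + (((-4048 + 361 + 798) + 3262) - 1827))/3 = sqrt(56 + ((-2889 + 3262) - 1827))/3 = sqrt(56 + (373 - 1827))/3 = sqrt(56 - 1454)/3 = sqrt(-1398)/3 = (I*sqrt(1398))/3 = I*sqrt(1398)/3 ≈ 12.463*I)
K + 8356 = I*sqrt(1398)/3 + 8356 = 8356 + I*sqrt(1398)/3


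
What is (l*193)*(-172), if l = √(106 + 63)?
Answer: -431548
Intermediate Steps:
l = 13 (l = √169 = 13)
(l*193)*(-172) = (13*193)*(-172) = 2509*(-172) = -431548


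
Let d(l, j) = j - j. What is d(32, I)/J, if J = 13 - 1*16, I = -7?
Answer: 0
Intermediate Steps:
d(l, j) = 0
J = -3 (J = 13 - 16 = -3)
d(32, I)/J = 0/(-3) = 0*(-⅓) = 0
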